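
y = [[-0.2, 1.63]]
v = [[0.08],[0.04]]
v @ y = [[-0.02, 0.13], [-0.01, 0.07]]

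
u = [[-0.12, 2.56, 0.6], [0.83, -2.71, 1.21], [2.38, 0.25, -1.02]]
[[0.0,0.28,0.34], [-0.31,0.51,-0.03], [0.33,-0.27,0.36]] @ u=[[1.04, -0.67, -0.01],[0.39, -2.18, 0.46],[0.59, 1.67, -0.5]]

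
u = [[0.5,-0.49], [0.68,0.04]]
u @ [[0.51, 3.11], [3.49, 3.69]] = [[-1.46, -0.25], [0.49, 2.26]]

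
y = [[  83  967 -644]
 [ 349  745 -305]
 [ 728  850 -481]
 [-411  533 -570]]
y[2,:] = [728, 850, -481]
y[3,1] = 533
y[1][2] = -305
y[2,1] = 850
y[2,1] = 850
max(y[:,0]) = 728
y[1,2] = -305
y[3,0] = -411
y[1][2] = -305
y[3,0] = -411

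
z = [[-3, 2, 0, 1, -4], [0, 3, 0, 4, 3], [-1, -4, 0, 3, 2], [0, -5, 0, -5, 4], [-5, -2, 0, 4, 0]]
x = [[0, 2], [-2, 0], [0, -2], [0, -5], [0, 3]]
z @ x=[[-4, -23], [-6, -11], [8, -11], [10, 37], [4, -30]]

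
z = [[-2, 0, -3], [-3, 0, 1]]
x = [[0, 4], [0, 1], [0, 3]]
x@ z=[[-12, 0, 4], [-3, 0, 1], [-9, 0, 3]]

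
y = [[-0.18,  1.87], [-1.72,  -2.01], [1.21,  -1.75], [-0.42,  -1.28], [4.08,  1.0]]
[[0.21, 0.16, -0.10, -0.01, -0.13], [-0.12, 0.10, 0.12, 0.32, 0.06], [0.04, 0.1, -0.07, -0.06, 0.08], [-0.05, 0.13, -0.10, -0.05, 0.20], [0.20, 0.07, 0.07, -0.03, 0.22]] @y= [[-0.96, 0.13], [0.11, -0.98], [0.09, 0.15], [0.50, 0.08], [0.84, 0.37]]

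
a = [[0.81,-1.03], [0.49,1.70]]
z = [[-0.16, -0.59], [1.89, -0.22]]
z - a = [[-0.97,0.44], [1.40,-1.92]]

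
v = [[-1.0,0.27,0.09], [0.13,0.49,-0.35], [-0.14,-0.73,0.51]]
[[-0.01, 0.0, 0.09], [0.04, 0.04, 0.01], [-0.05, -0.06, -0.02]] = v @ [[0.02, 0.01, -0.07], [0.05, 0.06, 0.06], [-0.03, -0.02, 0.03]]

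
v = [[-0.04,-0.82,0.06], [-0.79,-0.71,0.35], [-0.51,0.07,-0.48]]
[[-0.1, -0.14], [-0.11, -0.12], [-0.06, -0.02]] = v@ [[0.06, 0.02], [0.12, 0.17], [0.07, 0.04]]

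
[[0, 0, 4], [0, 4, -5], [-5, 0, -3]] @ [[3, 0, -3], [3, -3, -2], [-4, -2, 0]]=[[-16, -8, 0], [32, -2, -8], [-3, 6, 15]]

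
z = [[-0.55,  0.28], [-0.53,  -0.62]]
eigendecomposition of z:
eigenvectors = [[-0.05-0.59j, -0.05+0.59j],[(0.81+0j), (0.81-0j)]]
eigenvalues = [(-0.59+0.38j), (-0.59-0.38j)]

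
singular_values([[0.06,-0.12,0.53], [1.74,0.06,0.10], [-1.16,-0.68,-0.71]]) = [2.21, 0.78, 0.42]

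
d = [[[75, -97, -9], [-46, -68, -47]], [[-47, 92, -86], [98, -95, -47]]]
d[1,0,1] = 92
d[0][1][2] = -47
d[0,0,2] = -9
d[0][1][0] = -46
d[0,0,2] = -9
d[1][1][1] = -95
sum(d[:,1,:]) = -205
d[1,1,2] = -47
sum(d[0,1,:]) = -161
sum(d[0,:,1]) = -165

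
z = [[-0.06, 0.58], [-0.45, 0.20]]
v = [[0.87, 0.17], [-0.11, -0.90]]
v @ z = [[-0.13, 0.54], [0.41, -0.24]]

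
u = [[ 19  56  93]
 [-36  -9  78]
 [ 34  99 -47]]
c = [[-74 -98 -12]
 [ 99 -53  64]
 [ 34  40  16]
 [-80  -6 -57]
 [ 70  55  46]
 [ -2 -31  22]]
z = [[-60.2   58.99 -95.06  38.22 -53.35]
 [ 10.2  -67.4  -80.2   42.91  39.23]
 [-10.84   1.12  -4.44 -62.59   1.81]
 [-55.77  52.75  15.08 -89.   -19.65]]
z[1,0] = 10.2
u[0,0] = 19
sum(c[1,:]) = 110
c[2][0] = 34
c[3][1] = -6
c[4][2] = 46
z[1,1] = -67.4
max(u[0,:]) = 93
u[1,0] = -36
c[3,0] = -80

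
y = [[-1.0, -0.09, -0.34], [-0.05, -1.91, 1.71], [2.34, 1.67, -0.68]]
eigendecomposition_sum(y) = [[(-0.55-0.9j), -0.12-0.26j, (-0.13-0.31j)],[(0.81+1.69j), (0.16+0.48j), (0.16+0.57j)],[0.63+1.64j, (0.11+0.46j), (0.11+0.54j)]] + [[-0.55+0.90j, -0.12+0.26j, (-0.13+0.31j)], [(0.81-1.69j), 0.16-0.48j, 0.16-0.57j], [(0.63-1.64j), (0.11-0.46j), 0.11-0.54j]] + [[(0.11+0j), (0.14+0j), -0.09+0.00j], [(-1.66-0j), (-2.23-0j), 1.39-0.00j], [1.08+0.00j, 1.45+0.00j, (-0.9+0j)]]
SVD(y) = [[-0.14, 0.47, 0.87], [-0.59, -0.74, 0.31], [0.79, -0.47, 0.38]] @ diag([3.530747109667518, 1.9893224881582905, 0.04148355917925973]) @ [[0.57,  0.70,  -0.43], [-0.78,  0.30,  -0.56], [0.26,  -0.65,  -0.71]]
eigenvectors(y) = [[0.38-0.04j, (0.38+0.04j), -0.05+0.00j], [(-0.68+0j), -0.68-0.00j, (0.84+0j)], [-0.63-0.05j, (-0.63+0.05j), (-0.54+0j)]]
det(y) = -0.29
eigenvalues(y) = [(-0.29+0.12j), (-0.29-0.12j), (-3.02+0j)]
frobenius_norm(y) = 4.05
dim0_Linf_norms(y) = [2.34, 1.91, 1.71]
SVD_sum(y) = [[-0.28, -0.34, 0.21], [-1.2, -1.46, 0.89], [1.61, 1.96, -1.19]] + [[-0.73,0.28,-0.52], [1.15,-0.44,0.83], [0.73,-0.28,0.53]] + [[0.01, -0.02, -0.03], [0.00, -0.01, -0.01], [0.00, -0.01, -0.01]]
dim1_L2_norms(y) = [1.06, 2.56, 2.95]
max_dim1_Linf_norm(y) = 2.34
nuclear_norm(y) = 5.56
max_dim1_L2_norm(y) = 2.95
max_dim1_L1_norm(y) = 4.69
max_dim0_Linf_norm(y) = 2.34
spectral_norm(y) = 3.53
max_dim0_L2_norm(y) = 2.55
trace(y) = -3.59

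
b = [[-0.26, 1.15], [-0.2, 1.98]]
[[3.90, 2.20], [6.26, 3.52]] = b@ [[-1.88, -1.06], [2.97, 1.67]]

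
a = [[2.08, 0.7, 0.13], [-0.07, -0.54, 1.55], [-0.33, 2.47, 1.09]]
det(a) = -9.54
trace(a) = 2.63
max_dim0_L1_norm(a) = 3.71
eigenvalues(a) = [(2.24+0.33j), (2.24-0.33j), (-1.86+0j)]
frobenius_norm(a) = 3.86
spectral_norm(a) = 2.81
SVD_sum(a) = [[0.16, 0.91, 0.41], [0.02, 0.12, 0.05], [0.41, 2.36, 1.06]] + [[1.84,-0.06,-0.56], [-0.48,0.02,0.15], [-0.68,0.02,0.21]] + [[0.08,  -0.14,  0.29], [0.39,  -0.67,  1.35], [-0.05,  0.09,  -0.18]]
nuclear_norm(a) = 6.53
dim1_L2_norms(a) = [2.2, 1.64, 2.72]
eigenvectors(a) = [[(-0.77+0j), (-0.77-0j), 0.11+0.00j], [-0.14-0.27j, (-0.14+0.27j), -0.76+0.00j], [(-0.22-0.52j), (-0.22+0.52j), (0.65+0j)]]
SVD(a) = [[-0.36, -0.91, 0.21], [-0.05, 0.24, 0.97], [-0.93, 0.34, -0.13]] @ diag([2.8057007096723527, 2.11588458869945, 1.6066349725585531]) @ [[-0.15, -0.9, -0.4], [-0.96, 0.03, 0.29], [0.25, -0.43, 0.87]]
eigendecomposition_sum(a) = [[(1.04+0.68j),0.25-0.92j,0.12-1.19j], [(-0.05+0.49j),(0.37-0.07j),(0.44-0.17j)], [(-0.15+0.89j),0.69-0.10j,(0.83-0.27j)]] + [[1.04-0.68j,(0.25+0.92j),(0.12+1.19j)], [-0.05-0.49j,0.37+0.07j,0.44+0.17j], [(-0.15-0.89j),(0.69+0.1j),(0.83+0.27j)]] + [[(-0.01-0j), 0.19-0.00j, -0.10+0.00j], [0.03+0.00j, -1.28+0.00j, (0.67-0j)], [-0.03-0.00j, 1.09-0.00j, -0.57+0.00j]]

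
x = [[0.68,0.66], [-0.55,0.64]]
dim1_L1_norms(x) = [1.34, 1.19]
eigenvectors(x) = [[(0.74+0j),(0.74-0j)], [-0.02+0.67j,(-0.02-0.67j)]]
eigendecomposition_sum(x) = [[0.34+0.29j, (0.33-0.36j)], [(-0.28+0.3j), 0.32+0.31j]] + [[(0.34-0.29j), (0.33+0.36j)],[(-0.28-0.3j), 0.32-0.31j]]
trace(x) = 1.32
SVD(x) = [[0.97, 0.24],[0.24, -0.97]] @ diag([0.9538586323390821, 0.8368116332318857]) @ [[0.56,0.83], [0.83,-0.56]]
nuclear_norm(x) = 1.79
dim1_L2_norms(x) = [0.95, 0.84]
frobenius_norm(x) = 1.27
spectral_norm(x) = 0.95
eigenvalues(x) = [(0.66+0.6j), (0.66-0.6j)]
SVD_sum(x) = [[0.51, 0.77], [0.13, 0.19]] + [[0.17, -0.11],  [-0.68, 0.45]]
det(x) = 0.80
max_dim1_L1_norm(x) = 1.34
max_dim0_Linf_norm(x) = 0.68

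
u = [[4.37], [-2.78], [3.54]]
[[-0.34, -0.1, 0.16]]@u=[[-0.64]]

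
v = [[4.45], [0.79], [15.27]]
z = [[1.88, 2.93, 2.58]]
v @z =[[8.37, 13.04, 11.48], [1.49, 2.31, 2.04], [28.71, 44.74, 39.4]]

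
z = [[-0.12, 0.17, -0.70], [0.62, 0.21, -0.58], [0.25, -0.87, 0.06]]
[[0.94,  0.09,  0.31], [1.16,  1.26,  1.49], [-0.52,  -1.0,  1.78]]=z @ [[0.47, 1.49, 1.86], [0.65, 1.58, -1.59], [-1.26, -0.0, -1.15]]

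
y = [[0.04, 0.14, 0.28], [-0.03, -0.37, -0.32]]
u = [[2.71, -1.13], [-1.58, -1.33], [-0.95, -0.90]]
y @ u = [[-0.38, -0.48], [0.81, 0.81]]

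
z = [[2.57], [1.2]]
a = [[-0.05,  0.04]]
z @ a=[[-0.13, 0.10], [-0.06, 0.05]]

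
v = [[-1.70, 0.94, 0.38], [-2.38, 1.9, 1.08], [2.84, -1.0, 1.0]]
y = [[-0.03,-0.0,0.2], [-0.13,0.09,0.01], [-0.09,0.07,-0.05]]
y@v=[[0.62,-0.23,0.19], [0.04,0.04,0.06], [-0.16,0.10,-0.01]]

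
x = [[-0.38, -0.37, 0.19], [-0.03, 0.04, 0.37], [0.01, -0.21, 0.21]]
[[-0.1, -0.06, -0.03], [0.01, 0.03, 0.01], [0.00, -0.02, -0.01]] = x@[[0.26, 0.03, 0.04], [0.03, 0.16, 0.06], [0.04, 0.06, 0.02]]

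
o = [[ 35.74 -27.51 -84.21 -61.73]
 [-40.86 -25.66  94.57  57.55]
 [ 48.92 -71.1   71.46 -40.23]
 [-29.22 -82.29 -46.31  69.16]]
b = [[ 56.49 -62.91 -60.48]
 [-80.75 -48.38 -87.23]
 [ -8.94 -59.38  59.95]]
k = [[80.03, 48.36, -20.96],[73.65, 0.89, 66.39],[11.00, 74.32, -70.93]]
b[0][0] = 56.49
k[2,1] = 74.32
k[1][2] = 66.39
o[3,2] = -46.31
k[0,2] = -20.96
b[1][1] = -48.38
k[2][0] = 11.0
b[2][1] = -59.38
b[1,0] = -80.75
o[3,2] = -46.31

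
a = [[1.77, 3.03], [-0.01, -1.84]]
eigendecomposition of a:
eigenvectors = [[1.00, -0.64], [-0.00, 0.77]]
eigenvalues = [1.76, -1.83]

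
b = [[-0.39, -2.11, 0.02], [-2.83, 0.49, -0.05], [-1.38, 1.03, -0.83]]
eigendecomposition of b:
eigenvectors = [[0.53,-0.71,-0.01], [-0.73,-0.69,0.01], [-0.44,-0.17,1.0]]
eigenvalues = [2.51, -2.44, -0.8]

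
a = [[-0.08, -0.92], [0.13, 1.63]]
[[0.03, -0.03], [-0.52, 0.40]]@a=[[-0.01,-0.08], [0.09,1.13]]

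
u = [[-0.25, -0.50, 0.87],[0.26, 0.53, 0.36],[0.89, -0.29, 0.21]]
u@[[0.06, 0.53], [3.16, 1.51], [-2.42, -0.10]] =[[-3.7, -0.97], [0.82, 0.90], [-1.37, 0.01]]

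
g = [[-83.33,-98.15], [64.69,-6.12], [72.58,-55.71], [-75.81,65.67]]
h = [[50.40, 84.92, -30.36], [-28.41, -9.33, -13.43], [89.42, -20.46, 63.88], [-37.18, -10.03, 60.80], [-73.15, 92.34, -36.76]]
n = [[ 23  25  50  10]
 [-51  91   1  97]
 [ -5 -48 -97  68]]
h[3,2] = 60.8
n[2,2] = -97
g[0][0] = -83.33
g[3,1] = 65.67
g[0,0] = -83.33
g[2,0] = 72.58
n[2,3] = 68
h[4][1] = 92.34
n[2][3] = 68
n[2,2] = -97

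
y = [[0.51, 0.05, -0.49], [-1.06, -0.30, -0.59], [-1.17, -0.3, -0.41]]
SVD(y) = [[-0.17, -0.96, 0.22], [0.69, -0.28, -0.67], [0.71, 0.03, 0.71]] @ diag([1.8029713529642142, 0.6638470476984918, 0.0011822234929390913]) @ [[-0.91, -0.24, -0.34], [-0.36, 0.04, 0.93], [-0.21, 0.97, -0.12]]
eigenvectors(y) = [[0.18, 0.73, 0.21], [0.74, -0.37, -0.97], [0.65, -0.58, 0.12]]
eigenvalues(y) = [-1.07, 0.87, -0.0]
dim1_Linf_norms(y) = [0.51, 1.06, 1.17]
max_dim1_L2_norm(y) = 1.28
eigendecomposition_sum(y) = [[-0.17, -0.06, -0.18], [-0.72, -0.24, -0.75], [-0.63, -0.21, -0.66]] + [[0.68, 0.11, -0.31], [-0.34, -0.05, 0.16], [-0.54, -0.09, 0.25]] + [[-0.00, 0.0, -0.0],[0.00, -0.0, 0.0],[-0.00, 0.0, -0.00]]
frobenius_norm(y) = 1.92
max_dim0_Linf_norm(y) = 1.17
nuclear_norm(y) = 2.47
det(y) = 0.00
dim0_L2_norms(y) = [1.66, 0.43, 0.87]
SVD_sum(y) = [[0.28, 0.07, 0.11], [-1.13, -0.29, -0.42], [-1.16, -0.3, -0.43]] + [[0.23, -0.02, -0.60],[0.07, -0.01, -0.17],[-0.01, 0.0, 0.02]] + [[-0.00, 0.00, -0.0], [0.00, -0.0, 0.00], [-0.00, 0.00, -0.00]]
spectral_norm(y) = 1.80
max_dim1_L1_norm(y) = 1.95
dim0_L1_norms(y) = [2.74, 0.65, 1.49]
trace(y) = -0.20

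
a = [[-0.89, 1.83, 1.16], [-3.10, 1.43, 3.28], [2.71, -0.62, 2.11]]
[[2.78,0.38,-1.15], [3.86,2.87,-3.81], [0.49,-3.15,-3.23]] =a@[[-0.07, -1.16, -0.11], [1.08, -0.30, 0.17], [0.64, -0.09, -1.34]]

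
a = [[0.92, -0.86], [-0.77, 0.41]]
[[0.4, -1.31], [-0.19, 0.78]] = a@[[-0.00, -0.46], [-0.46, 1.03]]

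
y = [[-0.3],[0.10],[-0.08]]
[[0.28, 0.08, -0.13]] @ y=[[-0.07]]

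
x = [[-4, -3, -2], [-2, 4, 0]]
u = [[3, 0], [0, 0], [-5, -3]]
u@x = [[-12, -9, -6], [0, 0, 0], [26, 3, 10]]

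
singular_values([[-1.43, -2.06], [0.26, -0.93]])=[2.59, 0.72]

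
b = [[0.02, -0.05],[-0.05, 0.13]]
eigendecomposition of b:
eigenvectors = [[-0.93, 0.36], [-0.36, -0.93]]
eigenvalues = [0.0, 0.15]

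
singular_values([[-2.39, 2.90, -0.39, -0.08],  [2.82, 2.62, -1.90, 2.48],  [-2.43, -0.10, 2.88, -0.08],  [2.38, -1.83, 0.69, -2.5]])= [5.8, 5.32, 2.07, 1.61]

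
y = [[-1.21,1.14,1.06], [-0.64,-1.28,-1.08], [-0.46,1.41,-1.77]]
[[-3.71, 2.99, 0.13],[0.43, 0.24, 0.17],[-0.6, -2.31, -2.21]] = y@ [[1.83, -1.72, -0.12], [-0.68, -0.48, -0.69], [-0.68, 1.37, 0.73]]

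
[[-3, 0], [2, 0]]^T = [[-3, 2], [0, 0]]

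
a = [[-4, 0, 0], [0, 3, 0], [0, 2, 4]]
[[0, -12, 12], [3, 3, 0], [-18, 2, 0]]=a @ [[0, 3, -3], [1, 1, 0], [-5, 0, 0]]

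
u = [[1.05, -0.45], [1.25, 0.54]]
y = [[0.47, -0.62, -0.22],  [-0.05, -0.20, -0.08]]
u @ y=[[0.52, -0.56, -0.2], [0.56, -0.88, -0.32]]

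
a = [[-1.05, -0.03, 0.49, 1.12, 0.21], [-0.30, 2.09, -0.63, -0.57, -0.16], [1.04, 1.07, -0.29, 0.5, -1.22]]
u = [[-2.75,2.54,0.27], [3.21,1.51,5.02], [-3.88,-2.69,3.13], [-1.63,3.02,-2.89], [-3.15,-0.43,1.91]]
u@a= [[2.41, 5.68, -3.03, -4.39, -1.31], [1.40, 8.43, -0.83, 5.24, -5.69], [8.14, -2.16, -1.11, -1.25, -4.20], [-2.20, 3.27, -1.86, -4.99, 2.70], [5.42, 1.24, -1.83, -2.33, -2.92]]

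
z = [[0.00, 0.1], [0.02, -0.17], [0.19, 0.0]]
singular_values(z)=[0.2, 0.18]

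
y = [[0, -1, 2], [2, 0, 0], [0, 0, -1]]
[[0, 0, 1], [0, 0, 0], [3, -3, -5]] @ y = [[0, 0, -1], [0, 0, 0], [-6, -3, 11]]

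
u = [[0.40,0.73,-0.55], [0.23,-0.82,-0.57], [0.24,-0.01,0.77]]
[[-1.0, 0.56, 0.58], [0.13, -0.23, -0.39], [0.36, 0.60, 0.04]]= u @ [[-0.42, 1.27, 0.31], [-0.69, 0.37, 0.59], [0.59, 0.39, -0.04]]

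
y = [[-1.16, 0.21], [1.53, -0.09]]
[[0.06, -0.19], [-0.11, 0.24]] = y @ [[-0.08, 0.15], [-0.15, -0.08]]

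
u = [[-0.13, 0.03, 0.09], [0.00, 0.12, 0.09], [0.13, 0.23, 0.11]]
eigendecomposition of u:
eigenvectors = [[0.85,-0.38,-0.22],[0.15,0.56,-0.49],[-0.51,-0.74,-0.85]]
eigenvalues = [-0.18, 0.0, 0.28]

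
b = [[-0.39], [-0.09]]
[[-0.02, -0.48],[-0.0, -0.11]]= b @ [[0.04, 1.23]]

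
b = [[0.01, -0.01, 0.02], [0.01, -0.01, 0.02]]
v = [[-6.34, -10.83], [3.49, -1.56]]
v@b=[[-0.17, 0.17, -0.34],[0.02, -0.02, 0.04]]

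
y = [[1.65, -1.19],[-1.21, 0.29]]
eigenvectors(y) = [[0.86,0.5], [-0.51,0.87]]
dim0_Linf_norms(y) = [1.65, 1.19]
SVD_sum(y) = [[1.75, -1.01], [-1.03, 0.6]] + [[-0.10, -0.18], [-0.18, -0.31]]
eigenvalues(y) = [2.35, -0.41]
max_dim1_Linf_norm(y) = 1.65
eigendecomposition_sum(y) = [[1.75, -1.01], [-1.03, 0.6]] + [[-0.10, -0.18], [-0.18, -0.31]]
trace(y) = 1.94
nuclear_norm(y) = 2.76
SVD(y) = [[-0.86, 0.51], [0.51, 0.86]] @ diag([2.3493267169875556, 0.40922362694311143]) @ [[-0.87,0.50], [-0.50,-0.87]]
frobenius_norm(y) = 2.38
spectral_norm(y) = 2.35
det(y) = -0.96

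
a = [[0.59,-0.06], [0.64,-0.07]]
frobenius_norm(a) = 0.88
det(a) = -0.00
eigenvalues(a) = [0.53, -0.01]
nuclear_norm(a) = 0.88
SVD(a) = [[-0.68, -0.74], [-0.74, 0.68]] @ diag([0.8753222398616087, 0.0033130655979431082]) @ [[-0.99, 0.11],[-0.11, -0.99]]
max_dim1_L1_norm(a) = 0.71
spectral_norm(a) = 0.88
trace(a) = 0.52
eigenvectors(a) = [[0.68, 0.10], [0.73, 0.99]]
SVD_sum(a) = [[0.59, -0.06],  [0.64, -0.07]] + [[0.0, 0.0], [-0.00, -0.0]]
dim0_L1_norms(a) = [1.23, 0.13]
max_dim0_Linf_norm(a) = 0.64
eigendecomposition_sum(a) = [[0.59, -0.06], [0.63, -0.06]] + [[0.0, -0.0], [0.01, -0.01]]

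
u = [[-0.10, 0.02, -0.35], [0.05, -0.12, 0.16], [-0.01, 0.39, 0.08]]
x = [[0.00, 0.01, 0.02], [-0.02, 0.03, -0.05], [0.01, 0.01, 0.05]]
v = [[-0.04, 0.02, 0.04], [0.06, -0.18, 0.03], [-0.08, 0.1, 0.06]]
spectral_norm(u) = 0.41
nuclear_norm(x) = 0.11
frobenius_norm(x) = 0.08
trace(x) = 0.08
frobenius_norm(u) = 0.58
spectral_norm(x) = 0.08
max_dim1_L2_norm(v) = 0.19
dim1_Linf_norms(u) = [0.35, 0.16, 0.39]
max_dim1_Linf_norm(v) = 0.18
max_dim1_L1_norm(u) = 0.48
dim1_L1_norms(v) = [0.1, 0.27, 0.24]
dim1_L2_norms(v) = [0.06, 0.19, 0.14]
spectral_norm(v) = 0.23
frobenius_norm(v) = 0.25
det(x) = -0.00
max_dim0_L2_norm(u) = 0.41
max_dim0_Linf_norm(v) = 0.18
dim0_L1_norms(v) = [0.18, 0.3, 0.13]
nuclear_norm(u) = 0.82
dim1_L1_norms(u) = [0.47, 0.33, 0.48]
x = v @ u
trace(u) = -0.14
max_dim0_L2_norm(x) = 0.07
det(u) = 0.00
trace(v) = -0.16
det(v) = 0.00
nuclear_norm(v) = 0.32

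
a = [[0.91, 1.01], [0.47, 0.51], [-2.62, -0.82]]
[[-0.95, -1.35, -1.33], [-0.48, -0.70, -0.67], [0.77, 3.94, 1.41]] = a @ [[-0.00, -1.51, -0.18], [-0.94, 0.02, -1.15]]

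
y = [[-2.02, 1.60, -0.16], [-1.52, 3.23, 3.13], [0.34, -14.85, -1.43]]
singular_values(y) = [15.45, 3.14, 1.85]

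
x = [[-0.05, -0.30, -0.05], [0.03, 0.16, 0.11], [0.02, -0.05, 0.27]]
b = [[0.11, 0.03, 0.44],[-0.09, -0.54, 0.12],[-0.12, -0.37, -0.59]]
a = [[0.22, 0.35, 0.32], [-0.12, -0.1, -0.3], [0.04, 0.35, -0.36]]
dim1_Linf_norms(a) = [0.35, 0.3, 0.36]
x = a @ b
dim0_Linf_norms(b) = [0.12, 0.54, 0.59]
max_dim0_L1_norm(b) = 1.15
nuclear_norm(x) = 0.65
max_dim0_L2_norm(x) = 0.34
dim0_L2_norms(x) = [0.06, 0.34, 0.3]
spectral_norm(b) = 0.84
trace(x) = 0.38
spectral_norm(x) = 0.36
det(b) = 0.02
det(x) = -0.00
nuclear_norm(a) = 1.13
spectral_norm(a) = 0.61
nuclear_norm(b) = 1.45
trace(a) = -0.24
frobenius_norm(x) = 0.46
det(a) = -0.00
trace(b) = -1.02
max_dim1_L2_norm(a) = 0.52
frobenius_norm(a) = 0.80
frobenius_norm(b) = 1.01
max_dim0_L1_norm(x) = 0.51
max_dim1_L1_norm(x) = 0.4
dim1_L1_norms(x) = [0.4, 0.3, 0.34]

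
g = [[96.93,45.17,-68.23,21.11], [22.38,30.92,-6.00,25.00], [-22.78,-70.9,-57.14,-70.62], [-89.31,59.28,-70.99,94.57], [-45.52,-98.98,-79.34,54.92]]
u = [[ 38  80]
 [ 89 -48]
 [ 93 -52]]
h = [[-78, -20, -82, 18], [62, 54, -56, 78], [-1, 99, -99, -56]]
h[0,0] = -78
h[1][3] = 78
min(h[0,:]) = -82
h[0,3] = 18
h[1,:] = [62, 54, -56, 78]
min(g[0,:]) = -68.23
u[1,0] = 89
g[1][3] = 25.0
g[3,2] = -70.99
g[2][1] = -70.9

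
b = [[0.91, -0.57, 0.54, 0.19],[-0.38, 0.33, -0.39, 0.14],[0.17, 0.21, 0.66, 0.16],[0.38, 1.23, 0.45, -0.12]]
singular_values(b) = [1.45, 1.41, 0.4, 0.24]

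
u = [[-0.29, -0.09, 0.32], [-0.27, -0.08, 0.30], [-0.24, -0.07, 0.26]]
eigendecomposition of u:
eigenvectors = [[0.64, -0.65, -0.22], [0.56, -0.37, -0.86], [0.53, -0.67, -0.45]]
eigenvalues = [-0.1, -0.01, 0.01]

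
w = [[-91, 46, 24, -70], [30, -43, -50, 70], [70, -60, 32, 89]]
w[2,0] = 70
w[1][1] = -43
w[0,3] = -70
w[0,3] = -70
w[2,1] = -60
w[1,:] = [30, -43, -50, 70]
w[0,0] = -91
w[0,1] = 46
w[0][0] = -91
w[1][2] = -50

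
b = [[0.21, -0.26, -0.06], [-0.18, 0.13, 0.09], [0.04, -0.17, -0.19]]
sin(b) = [[0.2, -0.26, -0.06], [-0.18, 0.13, 0.09], [0.04, -0.17, -0.19]]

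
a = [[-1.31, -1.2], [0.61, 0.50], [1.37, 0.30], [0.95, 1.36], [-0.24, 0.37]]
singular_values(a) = [2.81, 0.9]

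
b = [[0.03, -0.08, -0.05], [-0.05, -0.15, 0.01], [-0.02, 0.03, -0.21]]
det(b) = 0.002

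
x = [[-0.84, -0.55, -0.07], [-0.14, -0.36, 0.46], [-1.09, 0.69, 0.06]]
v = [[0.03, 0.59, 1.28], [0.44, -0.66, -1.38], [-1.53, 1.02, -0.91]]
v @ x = [[-1.50, 0.65, 0.35], [1.23, -0.96, -0.42], [2.13, -0.15, 0.52]]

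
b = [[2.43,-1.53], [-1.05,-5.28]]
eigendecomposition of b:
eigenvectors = [[0.99, 0.19], [-0.13, 0.98]]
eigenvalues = [2.63, -5.48]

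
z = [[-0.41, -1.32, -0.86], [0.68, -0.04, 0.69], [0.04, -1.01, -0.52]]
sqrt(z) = [[(0.33+0.13j), -1.16+0.07j, (-0.19-0.17j)], [(0.34+0.06j), (0.88+0.03j), 0.72-0.08j], [0.40-0.14j, (-0.56-0.07j), 0.14+0.18j]]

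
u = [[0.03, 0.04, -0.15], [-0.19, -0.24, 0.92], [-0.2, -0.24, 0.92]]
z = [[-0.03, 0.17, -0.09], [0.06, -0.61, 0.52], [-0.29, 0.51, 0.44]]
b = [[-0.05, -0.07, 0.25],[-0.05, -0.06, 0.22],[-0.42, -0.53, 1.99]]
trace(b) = 1.88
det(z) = -0.00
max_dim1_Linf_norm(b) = 1.99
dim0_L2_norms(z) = [0.3, 0.81, 0.69]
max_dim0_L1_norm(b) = 2.46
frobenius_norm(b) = 2.13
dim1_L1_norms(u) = [0.22, 1.35, 1.36]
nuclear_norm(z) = 1.56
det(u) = -0.00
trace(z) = -0.20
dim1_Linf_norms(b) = [0.25, 0.22, 1.99]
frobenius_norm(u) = 1.38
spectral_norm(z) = 0.86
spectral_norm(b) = 2.13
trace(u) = 0.71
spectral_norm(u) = 1.38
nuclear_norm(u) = 1.39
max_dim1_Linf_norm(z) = 0.61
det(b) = -0.00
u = z @ b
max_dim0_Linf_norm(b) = 1.99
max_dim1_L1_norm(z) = 1.24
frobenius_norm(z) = 1.11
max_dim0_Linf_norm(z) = 0.61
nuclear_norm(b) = 2.14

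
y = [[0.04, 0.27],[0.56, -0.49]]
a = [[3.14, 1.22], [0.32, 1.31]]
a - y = [[3.10, 0.95],  [-0.24, 1.80]]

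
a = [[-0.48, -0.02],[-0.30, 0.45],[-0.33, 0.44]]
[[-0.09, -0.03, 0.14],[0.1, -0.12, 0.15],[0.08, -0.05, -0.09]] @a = [[0.01,0.05], [-0.06,0.01], [0.01,-0.06]]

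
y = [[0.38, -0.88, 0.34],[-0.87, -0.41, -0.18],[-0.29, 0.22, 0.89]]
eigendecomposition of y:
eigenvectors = [[0.55+0.00j, (-0.04-0.6j), (-0.04+0.6j)],[(0.84+0j), (0.04+0.38j), (0.04-0.38j)],[-0.01+0.00j, (0.7+0j), 0.70-0.00j]]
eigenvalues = [(-0.98+0j), (0.92+0.37j), (0.92-0.37j)]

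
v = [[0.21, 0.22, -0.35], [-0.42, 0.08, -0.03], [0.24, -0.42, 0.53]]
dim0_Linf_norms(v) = [0.42, 0.42, 0.53]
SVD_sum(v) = [[-0.09, 0.2, -0.26], [-0.05, 0.11, -0.14], [0.19, -0.42, 0.55]] + [[0.3, 0.02, -0.09],[-0.37, -0.03, 0.11],[0.05, 0.00, -0.01]] + [[-0.0,-0.00,-0.0], [-0.00,-0.00,-0.00], [-0.0,-0.00,-0.0]]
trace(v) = 0.82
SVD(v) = [[0.42,-0.63,0.66], [0.22,0.77,0.59], [-0.88,-0.10,0.46]] @ diag([0.8132352034554734, 0.5022322041074458, 0.0033640776018994335]) @ [[-0.27, 0.59, -0.76], [-0.96, -0.07, 0.28], [-0.12, -0.80, -0.58]]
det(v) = -0.00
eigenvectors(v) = [[(-0.43+0.4j), -0.43-0.40j, (0.12+0j)], [(-0.05-0.44j), (-0.05+0.44j), (0.81+0j)], [(0.68+0j), (0.68-0j), (0.58+0j)]]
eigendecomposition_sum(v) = [[(0.11+0.27j),  (0.11-0.15j),  -0.17+0.15j], [(-0.21-0.05j),  (0.04+0.13j),  -0.01-0.17j], [0.12-0.31j,  -0.21+0.04j,  (0.27+0.01j)]] + [[(0.11-0.27j),(0.11+0.15j),(-0.17-0.15j)], [(-0.21+0.05j),0.04-0.13j,-0.01+0.17j], [0.12+0.31j,(-0.21-0.04j),0.27-0.01j]] + [[(-0+0j), -0.00-0.00j, (-0+0j)], [-0.00+0.00j, (-0-0j), (-0+0j)], [(-0+0j), (-0-0j), (-0+0j)]]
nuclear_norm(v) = 1.32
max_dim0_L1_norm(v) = 0.91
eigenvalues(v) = [(0.41+0.41j), (0.41-0.41j), (-0+0j)]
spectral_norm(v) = 0.81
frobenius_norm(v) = 0.96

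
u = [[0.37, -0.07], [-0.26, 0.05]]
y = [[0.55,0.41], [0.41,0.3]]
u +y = [[0.92, 0.34], [0.15, 0.35]]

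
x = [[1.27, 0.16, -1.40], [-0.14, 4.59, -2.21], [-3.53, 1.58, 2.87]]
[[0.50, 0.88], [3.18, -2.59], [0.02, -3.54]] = x@ [[0.12, 0.50], [0.61, -0.67], [-0.18, -0.25]]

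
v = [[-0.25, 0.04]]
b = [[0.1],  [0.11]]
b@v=[[-0.02,  0.0], [-0.03,  0.00]]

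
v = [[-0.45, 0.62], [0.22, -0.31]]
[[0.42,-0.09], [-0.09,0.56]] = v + [[0.87, -0.71],[-0.31, 0.87]]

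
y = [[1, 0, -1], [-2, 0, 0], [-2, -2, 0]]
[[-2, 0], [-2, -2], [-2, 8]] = y @ [[1, 1], [0, -5], [3, 1]]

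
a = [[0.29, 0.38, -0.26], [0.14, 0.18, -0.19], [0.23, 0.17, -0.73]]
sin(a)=[[0.28, 0.37, -0.25], [0.14, 0.18, -0.18], [0.22, 0.16, -0.68]]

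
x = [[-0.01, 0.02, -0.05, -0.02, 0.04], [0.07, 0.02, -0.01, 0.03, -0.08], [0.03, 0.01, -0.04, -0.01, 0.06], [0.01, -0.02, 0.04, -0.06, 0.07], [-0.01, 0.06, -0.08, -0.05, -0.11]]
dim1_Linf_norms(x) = [0.05, 0.08, 0.06, 0.07, 0.11]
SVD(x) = [[-0.05, -0.56, -0.23, 0.27, -0.74], [0.45, 0.43, -0.62, -0.38, -0.3], [-0.16, -0.42, -0.70, 0.03, 0.56], [-0.44, -0.23, 0.10, -0.85, -0.13], [0.76, -0.52, 0.26, -0.24, 0.17]] @ diag([0.18869131019033572, 0.11593502841067195, 0.07864337666479257, 0.06373953899946666, 0.0026737840163722536]) @ [[0.08,0.32,-0.39,0.02,-0.86], [0.22,-0.29,0.63,0.59,-0.35], [-0.81,-0.13,0.37,-0.33,-0.30], [-0.54,0.01,-0.4,0.73,0.15], [0.07,-0.89,-0.40,-0.13,-0.15]]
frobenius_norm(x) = 0.24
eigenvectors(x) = [[0.08-0.37j, 0.08+0.37j, (0.13+0j), -0.27+0.00j, (0.43+0j)], [0.05+0.41j, 0.05-0.41j, 0.90+0.00j, (0.86+0j), (-0.43+0j)], [-0.13-0.34j, (-0.13+0.34j), (0.36+0j), 0.38+0.00j, (0.25+0j)], [(-0.25-0.32j), -0.25+0.32j, 0.10+0.00j, 0.16+0.00j, (-0.67+0j)], [0.63+0.00j, 0.63-0.00j, 0.15+0.00j, (0.17+0j), -0.34+0.00j]]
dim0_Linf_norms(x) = [0.07, 0.06, 0.08, 0.06, 0.11]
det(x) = 0.00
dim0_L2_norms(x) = [0.08, 0.07, 0.11, 0.09, 0.17]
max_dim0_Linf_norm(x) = 0.11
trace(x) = -0.20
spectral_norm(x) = 0.19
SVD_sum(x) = [[-0.0, -0.0, 0.0, -0.00, 0.01],  [0.01, 0.03, -0.03, 0.00, -0.07],  [-0.00, -0.01, 0.01, -0.0, 0.03],  [-0.01, -0.03, 0.03, -0.0, 0.07],  [0.01, 0.05, -0.06, 0.0, -0.12]] + [[-0.01, 0.02, -0.04, -0.04, 0.02], [0.01, -0.01, 0.03, 0.03, -0.02], [-0.01, 0.01, -0.03, -0.03, 0.02], [-0.01, 0.01, -0.02, -0.02, 0.01], [-0.01, 0.02, -0.04, -0.04, 0.02]] + [[0.01,0.00,-0.01,0.01,0.01], [0.04,0.01,-0.02,0.02,0.01], [0.04,0.01,-0.02,0.02,0.02], [-0.01,-0.0,0.00,-0.00,-0.0], [-0.02,-0.0,0.01,-0.01,-0.01]] + [[-0.01, 0.0, -0.01, 0.01, 0.0], [0.01, -0.00, 0.01, -0.02, -0.0], [-0.00, 0.0, -0.00, 0.0, 0.00], [0.03, -0.00, 0.02, -0.04, -0.01], [0.01, -0.0, 0.01, -0.01, -0.0]] + [[-0.0, 0.0, 0.0, 0.0, 0.00], [-0.0, 0.0, 0.0, 0.00, 0.0], [0.0, -0.0, -0.00, -0.00, -0.0], [-0.0, 0.0, 0.0, 0.00, 0.0], [0.0, -0.00, -0.00, -0.00, -0.0]]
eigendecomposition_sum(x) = [[-0.00+0.01j, (0.01-0.02j), -0.02+0.02j, -0.02+0.01j, 0.02+0.04j],[-0.01j, -0.00+0.02j, (0.01-0.03j), 0.02-0.01j, (-0.03-0.03j)],[(-0+0.01j), -0.00-0.02j, -0.00+0.03j, -0.02+0.02j, 0.03+0.02j],[0.01j, -0.01-0.02j, (0.01+0.03j), (-0.01+0.02j), 0.04+0.01j],[(-0.01-0j), 0.03+0.01j, (-0.04-0.02j), (-0.02-0.03j), (-0.05+0.04j)]] + [[(-0-0.01j), 0.01+0.02j, (-0.02-0.02j), -0.02-0.01j, (0.02-0.04j)], [0.00+0.01j, (-0-0.02j), (0.01+0.03j), (0.02+0.01j), -0.03+0.03j], [(-0-0.01j), (-0+0.02j), (-0-0.03j), (-0.02-0.02j), (0.03-0.02j)], [0.00-0.01j, -0.01+0.02j, 0.01-0.03j, -0.01-0.02j, 0.04-0.01j], [-0.01+0.00j, (0.03-0.01j), -0.04+0.02j, -0.02+0.03j, -0.05-0.04j]] + [[0.01-0.00j, -0j, -0.00+0.00j, -0j, -0.00+0.00j],[0.04-0.00j, (0.02-0j), -0.02+0.00j, (0.01-0j), (-0.01+0j)],[0.01-0.00j, 0.01-0.00j, (-0.01+0j), 0.00-0.00j, (-0+0j)],[-0j, 0.00-0.00j, -0.00+0.00j, 0.00-0.00j, -0.00+0.00j],[(0.01-0j), 0.00-0.00j, -0.00+0.00j, -0j, -0.00+0.00j]] + [[(-0.01+0j), -0.00+0.00j, 0.01-0.00j, (-0+0j), 0.00-0.00j], [0.03-0.00j, (0.01-0j), -0.03+0.00j, (0.01-0j), (-0.01+0j)], [0.01-0.00j, 0.00-0.00j, (-0.01+0j), -0j, -0.00+0.00j], [0.01-0.00j, 0.00-0.00j, -0.01+0.00j, -0j, (-0+0j)], [(0.01-0j), 0.00-0.00j, (-0.01+0j), -0j, (-0+0j)]] + [[0.00-0.00j, 0.00+0.00j, (-0.02-0j), 0.03-0.00j, 0.01+0.00j], [(-0+0j), (-0-0j), 0.02+0.00j, (-0.03+0j), (-0.01-0j)], [0.00-0.00j, 0.00+0.00j, -0.01-0.00j, 0.02-0.00j, 0j], [-0.00+0.00j, -0.01-0.00j, 0.03+0.00j, (-0.04+0j), (-0.01-0j)], [(-0+0j), -0.00-0.00j, 0.02+0.00j, -0.02+0.00j, -0.00-0.00j]]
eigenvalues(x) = [(-0.07+0.11j), (-0.07-0.11j), (0.02+0j), (-0.02+0j), (-0.06+0j)]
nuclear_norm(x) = 0.45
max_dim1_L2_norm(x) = 0.16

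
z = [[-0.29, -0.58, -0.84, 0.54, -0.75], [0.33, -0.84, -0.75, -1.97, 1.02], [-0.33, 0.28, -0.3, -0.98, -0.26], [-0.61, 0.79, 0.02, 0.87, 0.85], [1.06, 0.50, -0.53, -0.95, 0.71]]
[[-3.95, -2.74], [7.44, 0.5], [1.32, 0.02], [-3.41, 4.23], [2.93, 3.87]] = z @ [[0.95, 0.45], [-1.56, 2.80], [2.27, -0.88], [-3.15, 0.24], [1.29, 2.47]]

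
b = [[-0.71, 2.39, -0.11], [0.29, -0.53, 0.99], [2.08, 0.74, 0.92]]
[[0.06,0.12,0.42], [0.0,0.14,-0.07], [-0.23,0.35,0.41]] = b @ [[-0.12, 0.07, 0.12], [-0.01, 0.08, 0.21], [0.03, 0.16, 0.01]]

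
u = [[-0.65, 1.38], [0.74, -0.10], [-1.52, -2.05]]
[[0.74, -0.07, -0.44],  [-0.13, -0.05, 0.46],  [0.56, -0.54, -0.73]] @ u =[[0.14, 1.93], [-0.65, -1.12], [0.35, 2.32]]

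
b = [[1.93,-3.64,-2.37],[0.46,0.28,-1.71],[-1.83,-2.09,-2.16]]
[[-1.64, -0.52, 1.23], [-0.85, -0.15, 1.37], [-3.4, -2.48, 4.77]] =b @ [[0.64,  0.66,  -1.08], [0.32,  0.29,  -0.18], [0.72,  0.31,  -1.12]]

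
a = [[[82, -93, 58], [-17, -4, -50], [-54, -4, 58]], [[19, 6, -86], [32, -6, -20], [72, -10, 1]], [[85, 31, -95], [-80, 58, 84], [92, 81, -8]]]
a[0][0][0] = 82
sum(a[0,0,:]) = 47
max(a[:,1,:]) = 84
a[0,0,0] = 82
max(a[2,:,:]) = 92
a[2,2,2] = -8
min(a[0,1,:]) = -50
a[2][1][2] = 84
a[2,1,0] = -80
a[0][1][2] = -50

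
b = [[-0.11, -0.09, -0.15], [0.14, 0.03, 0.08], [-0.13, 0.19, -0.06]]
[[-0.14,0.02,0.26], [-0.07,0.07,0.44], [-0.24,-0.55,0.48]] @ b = [[-0.02,0.06,0.01], [-0.04,0.09,-0.01], [-0.11,0.1,-0.04]]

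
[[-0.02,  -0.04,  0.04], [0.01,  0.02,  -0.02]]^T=[[-0.02, 0.01], [-0.04, 0.02], [0.04, -0.02]]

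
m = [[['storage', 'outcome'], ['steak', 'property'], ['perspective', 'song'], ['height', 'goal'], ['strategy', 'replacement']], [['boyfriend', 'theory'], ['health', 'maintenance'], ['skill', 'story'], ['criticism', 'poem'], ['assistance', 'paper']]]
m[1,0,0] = 'boyfriend'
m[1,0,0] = 'boyfriend'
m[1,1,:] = ['health', 'maintenance']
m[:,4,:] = [['strategy', 'replacement'], ['assistance', 'paper']]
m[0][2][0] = 'perspective'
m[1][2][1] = 'story'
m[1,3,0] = 'criticism'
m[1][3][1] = 'poem'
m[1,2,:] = ['skill', 'story']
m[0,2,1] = 'song'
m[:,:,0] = [['storage', 'steak', 'perspective', 'height', 'strategy'], ['boyfriend', 'health', 'skill', 'criticism', 'assistance']]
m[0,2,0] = 'perspective'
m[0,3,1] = 'goal'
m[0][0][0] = 'storage'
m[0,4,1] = 'replacement'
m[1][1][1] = 'maintenance'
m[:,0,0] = ['storage', 'boyfriend']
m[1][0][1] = 'theory'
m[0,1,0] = 'steak'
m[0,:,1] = ['outcome', 'property', 'song', 'goal', 'replacement']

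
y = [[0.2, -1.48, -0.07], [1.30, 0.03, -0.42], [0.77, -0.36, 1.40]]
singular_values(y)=[1.8, 1.35, 1.3]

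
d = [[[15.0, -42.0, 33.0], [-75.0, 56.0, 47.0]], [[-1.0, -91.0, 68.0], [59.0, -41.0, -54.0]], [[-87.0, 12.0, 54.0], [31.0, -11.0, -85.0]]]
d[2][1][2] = -85.0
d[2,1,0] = 31.0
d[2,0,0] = -87.0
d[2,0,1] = 12.0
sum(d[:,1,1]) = 4.0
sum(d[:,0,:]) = -39.0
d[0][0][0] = 15.0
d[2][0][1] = 12.0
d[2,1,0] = 31.0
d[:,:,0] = [[15.0, -75.0], [-1.0, 59.0], [-87.0, 31.0]]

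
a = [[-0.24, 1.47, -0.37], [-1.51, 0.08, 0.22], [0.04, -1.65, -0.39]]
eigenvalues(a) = [(0.06+1.65j), (0.06-1.65j), (-0.68+0j)]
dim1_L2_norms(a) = [1.53, 1.53, 1.7]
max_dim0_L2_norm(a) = 2.21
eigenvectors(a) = [[0.02+0.57j, (0.02-0.57j), 0.23+0.00j], [(-0.59+0j), (-0.59-0j), 0.17+0.00j], [0.16-0.55j, (0.16+0.55j), 0.96+0.00j]]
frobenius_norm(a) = 2.75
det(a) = -1.85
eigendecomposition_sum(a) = [[-0.06+0.68j, 0.75-0.08j, (-0.12-0.15j)], [-0.71-0.08j, 0.05+0.79j, 0.16-0.12j], [(0.28-0.63j), (-0.74-0.17j), 0.07+0.18j]] + [[-0.06-0.68j, (0.75+0.08j), -0.12+0.15j], [(-0.71+0.08j), 0.05-0.79j, (0.16+0.12j)], [(0.28+0.63j), (-0.74+0.17j), (0.07-0.18j)]] + [[(-0.12+0j), (-0.04-0j), -0.13+0.00j],[-0.09+0.00j, (-0.03-0j), (-0.1+0j)],[-0.51+0.00j, -0.16-0.00j, -0.53+0.00j]]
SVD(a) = [[-0.66, 0.07, 0.75],[-0.17, -0.98, -0.06],[0.73, -0.17, 0.66]] @ diag([2.2372340375004205, 1.5024551475148173, 0.5512824966891253]) @ [[0.20,-0.98,-0.04], [0.97,0.2,-0.12], [-0.12,0.01,-0.99]]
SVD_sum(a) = [[-0.3,  1.44,  0.05], [-0.08,  0.38,  0.01], [0.33,  -1.60,  -0.06]] + [[0.11, 0.02, -0.01], [-1.44, -0.3, 0.18], [-0.25, -0.05, 0.03]] + [[-0.05, 0.00, -0.41], [0.00, -0.0, 0.03], [-0.04, 0.0, -0.36]]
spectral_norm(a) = 2.24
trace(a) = -0.55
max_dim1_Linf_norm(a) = 1.65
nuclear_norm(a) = 4.29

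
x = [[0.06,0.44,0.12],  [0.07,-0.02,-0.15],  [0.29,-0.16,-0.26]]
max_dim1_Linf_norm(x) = 0.44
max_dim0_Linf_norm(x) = 0.44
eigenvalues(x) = [(-0.48+0j), (0.13+0.1j), (0.13-0.1j)]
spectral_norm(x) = 0.54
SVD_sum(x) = [[-0.12, 0.31, 0.21], [0.03, -0.09, -0.06], [0.1, -0.28, -0.19]] + [[0.17, 0.13, -0.09], [0.07, 0.05, -0.04], [0.17, 0.13, -0.09]] + [[0.0, -0.0, 0.00], [-0.04, 0.02, -0.05], [0.01, -0.01, 0.02]]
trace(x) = -0.22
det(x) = -0.01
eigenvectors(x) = [[0.45+0.00j, (-0.78+0j), -0.78-0.00j], [-0.34+0.00j, (0.02-0.23j), (0.02+0.23j)], [(-0.83+0j), -0.53+0.22j, -0.53-0.22j]]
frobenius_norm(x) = 0.65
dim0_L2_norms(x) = [0.3, 0.47, 0.32]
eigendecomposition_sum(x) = [[(-0.1+0j), (0.15+0j), 0.15-0.00j], [0.07-0.00j, -0.11-0.00j, (-0.11+0j)], [0.18-0.00j, -0.27-0.00j, (-0.28+0j)]] + [[(0.08+0j), (0.15-0.16j), -0.02+0.07j], [-0.00+0.02j, 0.04+0.05j, -0.02-0.01j], [0.05-0.02j, (0.05-0.15j), (0.01+0.05j)]] + [[(0.08-0j), 0.15+0.16j, -0.02-0.07j], [(-0-0.02j), (0.04-0.05j), (-0.02+0.01j)], [(0.05+0.02j), (0.05+0.15j), (0.01-0.05j)]]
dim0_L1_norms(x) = [0.42, 0.62, 0.53]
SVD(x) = [[0.73, 0.68, 0.04], [-0.22, 0.29, -0.93], [-0.65, 0.67, 0.36]] @ diag([0.5412478355939759, 0.3449204584472044, 0.06914230115788003]) @ [[-0.29, 0.79, 0.53], [0.74, 0.54, -0.40], [0.6, -0.28, 0.75]]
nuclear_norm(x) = 0.96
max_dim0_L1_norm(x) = 0.62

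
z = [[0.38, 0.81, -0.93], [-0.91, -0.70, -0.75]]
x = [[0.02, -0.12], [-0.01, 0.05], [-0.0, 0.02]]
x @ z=[[0.12,0.1,0.07], [-0.05,-0.04,-0.03], [-0.02,-0.01,-0.02]]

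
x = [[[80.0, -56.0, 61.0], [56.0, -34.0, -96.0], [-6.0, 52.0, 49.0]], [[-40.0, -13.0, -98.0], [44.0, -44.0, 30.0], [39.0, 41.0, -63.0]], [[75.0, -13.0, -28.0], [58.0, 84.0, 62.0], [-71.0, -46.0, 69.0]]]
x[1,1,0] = 44.0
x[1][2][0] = 39.0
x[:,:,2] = [[61.0, -96.0, 49.0], [-98.0, 30.0, -63.0], [-28.0, 62.0, 69.0]]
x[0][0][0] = 80.0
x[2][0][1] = -13.0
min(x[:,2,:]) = -71.0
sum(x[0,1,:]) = -74.0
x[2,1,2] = 62.0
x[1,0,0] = -40.0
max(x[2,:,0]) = 75.0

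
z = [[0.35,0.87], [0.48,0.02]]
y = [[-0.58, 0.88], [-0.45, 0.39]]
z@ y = [[-0.59, 0.65],[-0.29, 0.43]]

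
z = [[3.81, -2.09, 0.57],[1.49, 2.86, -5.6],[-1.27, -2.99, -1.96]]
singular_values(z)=[6.5, 4.33, 3.79]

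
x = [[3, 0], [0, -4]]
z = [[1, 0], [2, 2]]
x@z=[[3, 0], [-8, -8]]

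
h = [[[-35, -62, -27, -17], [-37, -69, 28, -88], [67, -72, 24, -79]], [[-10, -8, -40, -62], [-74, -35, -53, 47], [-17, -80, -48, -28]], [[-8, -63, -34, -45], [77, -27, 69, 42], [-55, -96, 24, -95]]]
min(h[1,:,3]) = -62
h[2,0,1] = -63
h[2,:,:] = [[-8, -63, -34, -45], [77, -27, 69, 42], [-55, -96, 24, -95]]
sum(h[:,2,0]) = -5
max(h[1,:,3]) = 47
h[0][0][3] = -17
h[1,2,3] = -28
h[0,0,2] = -27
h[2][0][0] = -8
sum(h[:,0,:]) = -411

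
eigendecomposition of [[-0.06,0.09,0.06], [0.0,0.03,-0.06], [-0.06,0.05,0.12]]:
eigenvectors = [[(-0.83+0j), -0.83-0.00j, 0.21+0.00j], [(-0.43-0.23j), -0.43+0.23j, (0.75+0j)], [(-0.26+0.05j), (-0.26-0.05j), (-0.63+0j)]]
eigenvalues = [0.02j, -0.02j, (0.08+0j)]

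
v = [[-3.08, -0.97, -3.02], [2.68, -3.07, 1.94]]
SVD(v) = [[-0.69, 0.72], [0.72, 0.69]] @ diag([5.576935045159708, 2.9692415701773895]) @ [[0.73, -0.28, 0.63],[-0.12, -0.95, -0.28]]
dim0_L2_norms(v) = [4.08, 3.22, 3.59]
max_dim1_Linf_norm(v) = 3.08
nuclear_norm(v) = 8.55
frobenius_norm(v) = 6.32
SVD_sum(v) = [[-2.82, 1.07, -2.42],  [2.93, -1.11, 2.51]] + [[-0.26,-2.04,-0.60],  [-0.25,-1.96,-0.57]]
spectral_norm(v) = 5.58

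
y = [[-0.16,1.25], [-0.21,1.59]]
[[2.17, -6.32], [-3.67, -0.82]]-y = [[2.33, -7.57], [-3.46, -2.41]]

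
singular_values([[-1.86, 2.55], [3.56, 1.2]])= [4.02, 2.81]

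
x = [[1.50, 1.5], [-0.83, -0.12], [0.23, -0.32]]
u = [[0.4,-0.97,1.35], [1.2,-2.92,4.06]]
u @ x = [[1.72, 0.28], [5.16, 0.85]]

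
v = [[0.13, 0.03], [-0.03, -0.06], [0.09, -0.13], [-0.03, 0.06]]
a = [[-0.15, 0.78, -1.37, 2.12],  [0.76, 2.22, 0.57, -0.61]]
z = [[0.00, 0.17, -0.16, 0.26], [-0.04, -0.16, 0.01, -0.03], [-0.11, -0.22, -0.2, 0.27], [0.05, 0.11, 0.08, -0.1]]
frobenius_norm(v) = 0.23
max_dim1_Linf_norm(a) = 2.22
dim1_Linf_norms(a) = [2.12, 2.22]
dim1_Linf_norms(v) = [0.13, 0.06, 0.13, 0.06]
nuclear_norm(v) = 0.32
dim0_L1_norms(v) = [0.28, 0.28]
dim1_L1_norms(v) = [0.16, 0.09, 0.22, 0.09]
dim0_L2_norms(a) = [0.77, 2.35, 1.48, 2.21]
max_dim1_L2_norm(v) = 0.16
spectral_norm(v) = 0.18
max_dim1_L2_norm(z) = 0.42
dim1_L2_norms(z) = [0.35, 0.17, 0.42, 0.18]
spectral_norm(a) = 2.69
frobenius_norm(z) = 0.60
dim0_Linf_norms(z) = [0.11, 0.22, 0.2, 0.27]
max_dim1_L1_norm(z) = 0.8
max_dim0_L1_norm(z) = 0.66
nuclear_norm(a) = 5.13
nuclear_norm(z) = 0.83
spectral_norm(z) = 0.49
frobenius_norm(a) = 3.63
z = v @ a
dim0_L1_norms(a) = [0.91, 3.0, 1.94, 2.73]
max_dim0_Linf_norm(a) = 2.22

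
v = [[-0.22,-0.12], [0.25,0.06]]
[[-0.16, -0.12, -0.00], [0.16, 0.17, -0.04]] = v @ [[0.56, 0.74, -0.29],  [0.3, -0.32, 0.56]]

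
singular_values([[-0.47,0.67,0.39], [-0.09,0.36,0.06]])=[0.97, 0.15]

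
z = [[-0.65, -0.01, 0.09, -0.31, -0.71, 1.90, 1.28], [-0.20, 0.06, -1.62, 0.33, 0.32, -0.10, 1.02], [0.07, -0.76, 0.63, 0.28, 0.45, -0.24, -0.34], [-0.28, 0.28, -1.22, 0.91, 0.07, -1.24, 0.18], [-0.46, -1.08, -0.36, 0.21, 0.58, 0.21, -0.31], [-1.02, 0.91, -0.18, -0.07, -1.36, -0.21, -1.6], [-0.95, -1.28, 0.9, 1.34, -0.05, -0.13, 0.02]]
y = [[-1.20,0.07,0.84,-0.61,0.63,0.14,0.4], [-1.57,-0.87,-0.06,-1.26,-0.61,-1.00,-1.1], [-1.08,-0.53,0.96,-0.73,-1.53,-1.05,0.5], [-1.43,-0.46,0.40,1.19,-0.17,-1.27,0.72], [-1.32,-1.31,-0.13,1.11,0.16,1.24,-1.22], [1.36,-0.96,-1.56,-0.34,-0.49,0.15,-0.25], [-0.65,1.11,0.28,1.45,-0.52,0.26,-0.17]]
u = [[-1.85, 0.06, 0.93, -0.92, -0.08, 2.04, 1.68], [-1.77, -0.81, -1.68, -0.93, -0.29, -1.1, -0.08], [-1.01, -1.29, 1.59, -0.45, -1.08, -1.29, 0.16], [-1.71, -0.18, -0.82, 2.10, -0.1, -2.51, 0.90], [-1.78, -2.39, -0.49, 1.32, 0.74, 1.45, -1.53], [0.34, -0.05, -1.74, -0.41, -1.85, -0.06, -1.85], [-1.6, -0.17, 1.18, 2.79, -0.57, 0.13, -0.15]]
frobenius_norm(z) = 5.41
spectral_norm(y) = 3.92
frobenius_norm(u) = 9.08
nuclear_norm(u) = 21.65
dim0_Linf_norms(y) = [1.57, 1.31, 1.56, 1.45, 1.53, 1.27, 1.22]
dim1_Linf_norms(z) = [1.9, 1.62, 0.76, 1.24, 1.08, 1.6, 1.34]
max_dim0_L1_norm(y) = 8.61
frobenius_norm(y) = 6.38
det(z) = -0.00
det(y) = -43.25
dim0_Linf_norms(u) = [1.85, 2.39, 1.74, 2.79, 1.85, 2.51, 1.85]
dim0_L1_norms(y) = [8.61, 5.31, 4.23, 6.69, 4.11, 5.11, 4.36]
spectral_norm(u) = 5.15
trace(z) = 1.34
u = y + z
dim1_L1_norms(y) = [3.89, 6.47, 6.38, 5.64, 6.49, 5.11, 4.44]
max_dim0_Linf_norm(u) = 2.79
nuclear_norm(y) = 14.83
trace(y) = 0.22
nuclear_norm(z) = 11.66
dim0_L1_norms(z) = [3.63, 4.38, 5.0, 3.45, 3.54, 4.03, 4.75]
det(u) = -499.54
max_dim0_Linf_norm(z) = 1.9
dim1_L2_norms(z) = [2.51, 1.98, 1.2, 2.01, 1.42, 2.52, 2.27]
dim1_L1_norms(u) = [7.56, 6.66, 6.87, 8.32, 9.7, 6.3, 6.59]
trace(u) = 1.56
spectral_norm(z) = 2.89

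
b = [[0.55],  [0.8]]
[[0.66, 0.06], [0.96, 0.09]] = b @ [[1.2, 0.11]]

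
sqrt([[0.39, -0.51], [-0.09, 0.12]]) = [[0.56, -0.68],[-0.12, 0.20]]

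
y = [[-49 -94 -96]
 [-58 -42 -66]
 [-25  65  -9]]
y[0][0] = -49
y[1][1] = -42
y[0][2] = -96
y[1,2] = -66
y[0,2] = -96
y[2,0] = -25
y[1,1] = -42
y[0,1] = -94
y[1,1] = -42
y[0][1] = -94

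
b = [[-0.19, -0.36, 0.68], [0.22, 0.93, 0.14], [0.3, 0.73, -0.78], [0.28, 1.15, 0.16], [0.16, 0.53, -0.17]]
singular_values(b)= [1.89, 0.99, 0.0]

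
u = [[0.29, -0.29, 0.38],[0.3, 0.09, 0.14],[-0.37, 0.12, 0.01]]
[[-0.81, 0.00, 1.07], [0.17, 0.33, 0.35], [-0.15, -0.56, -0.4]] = u@[[0.86, 1.54, 0.80], [1.53, 0.14, -1.01], [-1.62, -1.06, 1.43]]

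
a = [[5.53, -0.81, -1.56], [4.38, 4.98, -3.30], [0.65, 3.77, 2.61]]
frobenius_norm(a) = 10.49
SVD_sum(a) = [[3.45, 2.29, -1.62], [5.56, 3.68, -2.61], [1.16, 0.77, -0.54]] + [[1.22,-2.8,-1.35],[-0.45,1.04,0.50],[-1.46,3.33,1.61]] + [[0.86,  -0.30,  1.4], [-0.73,  0.26,  -1.19], [0.95,  -0.33,  1.55]]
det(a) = 130.96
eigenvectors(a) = [[(-0.59+0j),0.24+0.24j,0.24-0.24j], [(-0.05+0j),(0.7+0j),0.70-0.00j], [(-0.81+0j),0.34-0.52j,(0.34+0.52j)]]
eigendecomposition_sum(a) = [[2.09+0.00j,(-1.2-0j),(0.98+0j)], [(0.18+0j),(-0.1-0j),(0.08+0j)], [(2.86+0j),(-1.64-0j),1.34+0.00j]] + [[(1.72-0.28j), 0.19+1.57j, (-1.27+0.11j)], [2.10-2.89j, 2.54+2.01j, (-1.69+1.98j)], [(-1.11-2.95j), 2.71-0.89j, 0.64+2.21j]] + [[(1.72+0.28j), (0.19-1.57j), (-1.27-0.11j)], [2.10+2.89j, (2.54-2.01j), (-1.69-1.98j)], [(-1.11+2.95j), 2.71+0.89j, 0.64-2.21j]]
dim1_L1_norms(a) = [7.9, 12.66, 7.03]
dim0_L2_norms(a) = [7.08, 6.3, 4.49]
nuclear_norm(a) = 16.76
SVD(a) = [[-0.52, 0.62, 0.58], [-0.84, -0.23, -0.5], [-0.17, -0.75, 0.64]] @ diag([8.562155577205418, 5.335032266269637, 2.86702329770653]) @ [[-0.78, -0.51, 0.36], [0.37, -0.84, -0.40], [0.51, -0.18, 0.84]]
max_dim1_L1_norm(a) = 12.66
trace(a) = 13.12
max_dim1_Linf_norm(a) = 5.53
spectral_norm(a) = 8.56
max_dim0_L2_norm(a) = 7.08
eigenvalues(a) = [(3.32+0j), (4.9+3.93j), (4.9-3.93j)]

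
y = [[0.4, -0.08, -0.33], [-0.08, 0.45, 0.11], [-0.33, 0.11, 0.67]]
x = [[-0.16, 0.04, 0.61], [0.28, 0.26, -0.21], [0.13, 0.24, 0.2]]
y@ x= [[-0.13, -0.08, 0.19], [0.15, 0.14, -0.12], [0.17, 0.18, -0.09]]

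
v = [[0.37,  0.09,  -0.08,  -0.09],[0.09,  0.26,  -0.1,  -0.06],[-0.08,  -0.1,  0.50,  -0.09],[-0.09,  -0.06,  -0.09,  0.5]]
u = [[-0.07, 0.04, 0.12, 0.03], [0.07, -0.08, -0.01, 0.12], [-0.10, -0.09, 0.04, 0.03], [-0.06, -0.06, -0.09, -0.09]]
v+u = [[0.30, 0.13, 0.04, -0.06],  [0.16, 0.18, -0.11, 0.06],  [-0.18, -0.19, 0.54, -0.06],  [-0.15, -0.12, -0.18, 0.41]]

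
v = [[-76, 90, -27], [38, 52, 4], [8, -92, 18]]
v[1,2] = 4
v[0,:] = [-76, 90, -27]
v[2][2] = 18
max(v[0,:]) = 90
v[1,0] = 38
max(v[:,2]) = 18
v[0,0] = -76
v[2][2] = 18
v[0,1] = 90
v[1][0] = 38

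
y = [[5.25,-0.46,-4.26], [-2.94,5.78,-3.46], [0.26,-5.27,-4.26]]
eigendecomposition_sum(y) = [[2.72+2.43j, 0.21-2.62j, -1.14+0.06j], [-1.38+4.74j, (3.33-1.28j), (-0.74-1.35j)], [0.36-2.33j, (-1.5+0.81j), 0.43+0.59j]] + [[(2.72-2.43j), 0.21+2.62j, (-1.14-0.06j)], [(-1.38-4.74j), (3.33+1.28j), (-0.74+1.35j)], [(0.36+2.33j), -1.50-0.81j, (0.43-0.59j)]] + [[(-0.18-0j), -0.88+0.00j, -1.99+0.00j], [(-0.18-0j), (-0.88+0j), -1.97+0.00j], [-0.47-0.00j, (-2.28+0j), (-5.13+0j)]]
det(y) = -278.43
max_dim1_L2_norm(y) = 7.35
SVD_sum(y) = [[2.35,  -3.57,  -1.63], [-2.46,  3.74,  1.71], [2.96,  -4.5,  -2.06]] + [[0.54, 2.00, -3.60], [0.71, 2.60, -4.68], [0.16, 0.57, -1.03]] + [[2.36, 1.11, 0.97], [-1.19, -0.56, -0.49], [-2.86, -1.34, -1.18]]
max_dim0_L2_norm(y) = 7.84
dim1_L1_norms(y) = [9.97, 12.18, 9.79]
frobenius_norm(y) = 12.08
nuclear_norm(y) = 20.28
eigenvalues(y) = [(6.48+1.75j), (6.48-1.75j), (-6.19+0j)]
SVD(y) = [[0.52, 0.60, -0.61], [-0.55, 0.78, 0.31], [0.66, 0.17, 0.73]] @ diag([8.779610521908772, 6.915314099152586, 4.585877232727698]) @ [[0.51,-0.78,-0.36],[0.13,0.48,-0.87],[-0.85,-0.40,-0.35]]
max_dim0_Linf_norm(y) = 5.78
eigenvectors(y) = [[0.24-0.50j, 0.24+0.50j, 0.34+0.00j],[0.75+0.00j, (0.75-0j), 0.34+0.00j],[(-0.36+0.05j), (-0.36-0.05j), 0.88+0.00j]]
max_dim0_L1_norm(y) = 11.98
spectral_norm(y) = 8.78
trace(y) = 6.77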